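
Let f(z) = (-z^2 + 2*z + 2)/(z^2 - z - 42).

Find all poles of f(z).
The singularities of f are the zeros of the denominator. Factoring,
  z^2 - z - 42 = (z + 6)*(z - 7)
so the candidates are z = -6, z = 7.

Check the numerator P(z) = -z^2 + 2*z + 2 at each one:
  P(-6) = -46 ≠ 0, so z = -6 is a (simple) pole.
  P(7) = -33 ≠ 0, so z = 7 is a (simple) pole.

Poles of f: {-6, 7}

Final answer: {-6, 7}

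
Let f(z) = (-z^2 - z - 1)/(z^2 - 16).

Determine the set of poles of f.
The singularities of f are the zeros of the denominator. Factoring,
  z^2 - 16 = (z - 4)*(z + 4)
so the candidates are z = 4, z = -4.

Check the numerator P(z) = -z^2 - z - 1 at each one:
  P(4) = -21 ≠ 0, so z = 4 is a (simple) pole.
  P(-4) = -13 ≠ 0, so z = -4 is a (simple) pole.

Poles of f: {-4, 4}

Final answer: {-4, 4}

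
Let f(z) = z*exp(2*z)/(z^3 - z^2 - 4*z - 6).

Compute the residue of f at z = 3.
3*exp(6)/17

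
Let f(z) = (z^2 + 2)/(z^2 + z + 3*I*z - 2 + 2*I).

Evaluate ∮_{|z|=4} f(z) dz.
pi*(6 - 2*I)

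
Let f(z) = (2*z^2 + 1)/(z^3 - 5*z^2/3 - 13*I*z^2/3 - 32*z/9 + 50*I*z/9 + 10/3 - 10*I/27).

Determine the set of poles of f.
The singularities of f are the zeros of the denominator. Factoring,
  z^3 - 5*z^2/3 - 13*I*z^2/3 - 32*z/9 + 50*I*z/9 + 10/3 - 10*I/27 = (z - 1/3 - 3*I)*(z - 1 - I/3)*(z - 1/3 - I)
so the candidates are z = 1/3 + 3*I, z = 1 + I/3, z = 1/3 + I.

Check the numerator P(z) = 2*z^2 + 1 at each one:
  P(1/3 + 3*I) = -151/9 + 4*I ≠ 0, so z = 1/3 + 3*I is a (simple) pole.
  P(1 + I/3) = 25/9 + 4*I/3 ≠ 0, so z = 1 + I/3 is a (simple) pole.
  P(1/3 + I) = -7/9 + 4*I/3 ≠ 0, so z = 1/3 + I is a (simple) pole.

Poles of f: {1/3 + I, 1/3 + 3*I, 1 + I/3}

Final answer: {1/3 + I, 1/3 + 3*I, 1 + I/3}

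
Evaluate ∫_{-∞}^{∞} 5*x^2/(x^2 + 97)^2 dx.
Let f(z) = 5*z^2/(z^2 + 97)^2. The denominator has no real zeros and deg Q - deg P = 2 ≥ 2, so the integral of f over the upper semicircle |z| = R tends to 0 as R → ∞. Closing the contour in the upper half-plane,
  ∫_{-∞}^{∞} f(x) dx = 2πi · Σ Res(f, z_k)  over the poles with Im z_k > 0.

Zeros of the denominator: z^2 + 97 = 0 gives z = ±sqrt(97)*I.
Upper half-plane: z = sqrt(97)*I (a pole of order 2).

Write f(z) = g(z)/(z - sqrt(97)*I)^2 with g(z) = 5*z^2/(z + sqrt(97)*I)^2. For a double pole, Res(f, z₀) = g'(z₀):
  g'(z) = 10*sqrt(97)*I*z/(z + sqrt(97)*I)^3
  Res(f, sqrt(97)*I) = g'(sqrt(97)*I) = -5*sqrt(97)*I/388

∫_{-∞}^{∞} f(x) dx = 2πi · (-5*sqrt(97)*I/388) = 5*sqrt(97)*pi/194

Final answer: 5*sqrt(97)*pi/194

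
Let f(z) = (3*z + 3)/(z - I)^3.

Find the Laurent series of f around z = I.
Put w = z - (I), i.e. z = w + I. The denominator is w^3, so it suffices to rewrite the numerator in powers of w.

P(z) = 3*z + 3
P(w + I) = 3 + 3*I + 3*w

Dividing each term by w^3:
  f = (3 + 3*I)/w^3 + 3/w^2

Substituting back w = z - I:
  f(z) = (3 + 3*I)/(z - I)^3 + 3/(z - I)^2

The series is finite because the numerator is a polynomial; the negative powers form the principal part.

Final answer: (3 + 3*I)/(z - I)^3 + 3/(z - I)^2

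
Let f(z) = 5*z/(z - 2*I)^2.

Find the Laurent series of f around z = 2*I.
Put w = z - (2*I), i.e. z = w + 2*I. The denominator is w^2, so it suffices to rewrite the numerator in powers of w.

P(z) = 5*z
P(w + 2*I) = 10*I + 5*w

Dividing each term by w^2:
  f = 10*I/w^2 + 5/w

Substituting back w = z - 2*I:
  f(z) = 10*I/(z - 2*I)^2 + 5/(z - 2*I)

The series is finite because the numerator is a polynomial; the negative powers form the principal part, and the coefficient of 1/(z - 2*I) gives Res(f, 2*I) = 5.

Final answer: 10*I/(z - 2*I)^2 + 5/(z - 2*I)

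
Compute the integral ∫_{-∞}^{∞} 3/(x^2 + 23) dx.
Let f(z) = 3/(z^2 + 23). The denominator has no real zeros and deg Q - deg P = 2 ≥ 2, so the integral of f over the upper semicircle |z| = R tends to 0 as R → ∞. Closing the contour in the upper half-plane,
  ∫_{-∞}^{∞} f(x) dx = 2πi · Σ Res(f, z_k)  over the poles with Im z_k > 0.

Zeros of the denominator: z^2 + 23 = 0 gives z = ±sqrt(23)*I.
Upper half-plane: z = sqrt(23)*I (simple).

Each pole is a simple zero of Q(z) = z^2 + 23, so Res(f, z₀) = P(z₀)/Q'(z₀) with P(z) = 3, Q'(z) = 2*z:
  Res(f, sqrt(23)*I) = (3)/(2*sqrt(23)*I) = -3*sqrt(23)*I/46

∫_{-∞}^{∞} f(x) dx = 2πi · (-3*sqrt(23)*I/46) = 3*sqrt(23)*pi/23

Final answer: 3*sqrt(23)*pi/23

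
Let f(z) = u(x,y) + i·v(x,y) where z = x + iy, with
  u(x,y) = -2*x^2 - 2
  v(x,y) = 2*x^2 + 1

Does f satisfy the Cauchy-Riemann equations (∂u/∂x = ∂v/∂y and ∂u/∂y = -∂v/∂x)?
∂u/∂x = -4*x
∂v/∂y = 0
∂u/∂y = 0
∂v/∂x = 4*x
∂u/∂x ≠ ∂v/∂y and ∂u/∂y ≠ -∂v/∂x; the Cauchy-Riemann equations are not satisfied, so f is not analytic.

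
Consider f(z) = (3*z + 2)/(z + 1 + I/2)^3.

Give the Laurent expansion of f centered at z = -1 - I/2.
(-1 - 3*I/2)/(z + 1 + I/2)^3 + 3/(z + 1 + I/2)^2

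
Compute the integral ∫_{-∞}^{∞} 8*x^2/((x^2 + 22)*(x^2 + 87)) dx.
Let f(z) = 8*z^2/((z^2 + 22)*(z^2 + 87)). The denominator has no real zeros and deg Q - deg P = 2 ≥ 2, so the integral of f over the upper semicircle |z| = R tends to 0 as R → ∞. Closing the contour in the upper half-plane,
  ∫_{-∞}^{∞} f(x) dx = 2πi · Σ Res(f, z_k)  over the poles with Im z_k > 0.

Zeros of the denominator: z^2 + 22 = 0 gives z = ±sqrt(22)*I; z^2 + 87 = 0 gives z = ±sqrt(87)*I.
Upper half-plane: z = sqrt(22)*I, z = sqrt(87)*I (simple).

Each pole is a simple zero of Q(z) = z^4 + 109*z^2 + 1914, so Res(f, z₀) = P(z₀)/Q'(z₀) with P(z) = 8*z^2, Q'(z) = 4*z^3 + 218*z:
  Res(f, sqrt(22)*I) = (-176)/(130*sqrt(22)*I) = 4*sqrt(22)*I/65
  Res(f, sqrt(87)*I) = (-696)/(-130*sqrt(87)*I) = -4*sqrt(87)*I/65

Sum of residues: 4*I*(-sqrt(87) + sqrt(22))/65
∫_{-∞}^{∞} f(x) dx = 2πi · (4*I*(-sqrt(87) + sqrt(22))/65) = 8*pi*(-sqrt(22) + sqrt(87))/65

Final answer: 8*pi*(-sqrt(22) + sqrt(87))/65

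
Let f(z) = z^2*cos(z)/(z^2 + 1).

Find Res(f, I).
Write f(z) = P(z)/Q(z) with P(z) = z^2*cos(z) and Q(z) = z^2 + 1.
The denominator factors as Q(z) = (z + I)*(z - I), so z = I is a simple zero of Q and P is analytic there; z = I is therefore a simple pole and
  Res(f, z₀) = P(z₀)/Q'(z₀).

Q'(z) = 2*z, so Q'(I) = 2*I.
P(I) = -cosh(1).

Res(f, I) = (-cosh(1))/(2*I) = I*cosh(1)/2

Final answer: I*cosh(1)/2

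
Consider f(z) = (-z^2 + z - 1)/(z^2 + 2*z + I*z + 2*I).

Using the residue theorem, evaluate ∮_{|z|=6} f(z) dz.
By the residue theorem, ∮_C f(z) dz = 2πi · (sum of the residues of f at the poles inside |z| = 6).

The denominator factors as (z + I)*(z + 2), so the singularities of f are simple poles at z = -I, z = -2.
  |-I|² = 1 < 36 = 6², so this pole is inside the contour.
  |-2|² = 4 < 36 = 6², so this pole is inside the contour.

With P(z) = -z^2 + z - 1 and Q(z) = z^2 + 2*z + I*z + 2*I, each pole is simple, so Res(f, z₀) = P(z₀)/Q'(z₀) with Q'(z) = 2*z + 2 + I.
  Res(f, -I) = P(-I)/Q'(-I) = (-I)/(2 - I) = 1/5 - 2*I/5
  Res(f, -2) = P(-2)/Q'(-2) = (-7)/(-2 + I) = 14/5 + 7*I/5

Sum of residues inside C: 3 + I
∮_C f(z) dz = 2πi · (3 + I) = pi*(-2 + 6*I)

Final answer: pi*(-2 + 6*I)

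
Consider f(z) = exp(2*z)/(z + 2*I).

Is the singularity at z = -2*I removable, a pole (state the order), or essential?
Write f(z) = g(z)/(z + 2*I) with g(z) = exp(2*z).
g is entire and g(-2*I) = exp(-4*I) ≠ 0, so no factor of (z + 2*I) cancels: the Laurent expansion of f about z = -2*I starts at the power -1, i.e. lim_{z→z₀} (z - z₀) f(z) = exp(-4*I) is finite and nonzero.
So z = -2*I is a pole of order 1.

Final answer: pole of order 1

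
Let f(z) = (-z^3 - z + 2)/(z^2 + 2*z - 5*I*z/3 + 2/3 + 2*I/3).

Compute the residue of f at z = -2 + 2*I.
-162/85 + 576*I/85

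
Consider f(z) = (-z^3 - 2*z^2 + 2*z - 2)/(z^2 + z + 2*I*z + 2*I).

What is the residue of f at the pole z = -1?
1 + 2*I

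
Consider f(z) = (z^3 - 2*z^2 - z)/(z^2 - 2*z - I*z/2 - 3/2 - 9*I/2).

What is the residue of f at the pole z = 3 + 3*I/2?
Write f(z) = P(z)/Q(z) with P(z) = z^3 - 2*z^2 - z and Q(z) = z^2 - 2*z - I*z/2 - 3/2 - 9*I/2.
The denominator factors as Q(z) = (z - 3 - 3*I/2)*(z + 1 + I), so z = 3 + 3*I/2 is a simple zero of Q and P is analytic there; z = 3 + 3*I/2 is therefore a simple pole and
  Res(f, z₀) = P(z₀)/Q'(z₀).

Q'(z) = 2*z - 2 - I/2, so Q'(3 + 3*I/2) = 4 + 5*I/2.
P(3 + 3*I/2) = -39/4 + 141*I/8.

Res(f, 3 + 3*I/2) = (-39/4 + 141*I/8)/(4 + 5*I/2) = 81/356 + 759*I/178

Final answer: 81/356 + 759*I/178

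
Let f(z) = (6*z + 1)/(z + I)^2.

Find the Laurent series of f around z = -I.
Put w = z - (-I), i.e. z = w - I. The denominator is w^2, so it suffices to rewrite the numerator in powers of w.

P(z) = 6*z + 1
P(w - I) = 1 - 6*I + 6*w

Dividing each term by w^2:
  f = (1 - 6*I)/w^2 + 6/w

Substituting back w = z + I:
  f(z) = (1 - 6*I)/(z + I)^2 + 6/(z + I)

The series is finite because the numerator is a polynomial; the negative powers form the principal part, and the coefficient of 1/(z + I) gives Res(f, -I) = 6.

Final answer: (1 - 6*I)/(z + I)^2 + 6/(z + I)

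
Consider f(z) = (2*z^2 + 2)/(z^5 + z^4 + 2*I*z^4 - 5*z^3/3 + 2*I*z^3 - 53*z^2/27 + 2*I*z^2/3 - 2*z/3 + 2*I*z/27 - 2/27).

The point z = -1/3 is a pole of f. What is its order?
Factor the denominator:
  z^5 + z^4 + 2*I*z^4 - 5*z^3/3 + 2*I*z^3 - 53*z^2/27 + 2*I*z^2/3 - 2*z/3 + 2*I*z/27 - 2/27 = (z + 1/3)^3*(z - 1 + I)*(z + 1 + I)

The numerator P(z) = 2*z^2 + 2 has P(-1/3) = 20/9 ≠ 0, so no factor of (z + 1/3) cancels.
Near z = -1/3 we can therefore write f(z) = g(z)/(z + 1/3)^3 with g analytic at -1/3 and g(-1/3) ≠ 0 (g is the numerator divided by the remaining denominator factors).

Hence z = -1/3 is a pole of order 3.

Final answer: 3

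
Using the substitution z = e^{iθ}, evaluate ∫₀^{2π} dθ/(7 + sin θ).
Call the integral J. The integrand is 2π-periodic and we integrate over a full period, so shifting θ does not change the value (θ → θ + π/2 turns sin θ into cos θ). Hence
  J = ∫₀^{2π} dθ/(7 + cos θ).
Put z = e^{iθ}: then cos θ = (z + 1/z)/2, dθ = dz/(iz), and z runs once counterclockwise around |z| = 1:
  J = ∮_{|z|=1} 1/(7 + (z + 1/z)/2) · dz/(iz) = (2/i) ∮_{|z|=1} dz/(z^2 + 14*z + 1).
The roots of z^2 + 14*z + 1 are z = (-7 ± sqrt(7^2 - 1^2)), with sqrt(48) = 4*sqrt(3); their product is 1, so only z₊ = -7 + 4*sqrt(3) lies inside the unit circle (z₋ = -7 - 4*sqrt(3) lies outside).
z₊ is a simple zero of q(z) = z^2 + 14*z + 1, so Res(1/q, z₊) = 1/q'(z₊) with q'(z) = 2*z + 14; and q'(z₊) = (z₊ - z₋) = 8*sqrt(3).
Therefore J = (2/i) · 2πi · 1/(8*sqrt(3)) = 2*pi/(4*sqrt(3)) = sqrt(3)*pi/6

Final answer: sqrt(3)*pi/6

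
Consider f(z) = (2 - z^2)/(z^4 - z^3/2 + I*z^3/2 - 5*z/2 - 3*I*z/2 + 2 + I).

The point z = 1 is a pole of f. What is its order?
2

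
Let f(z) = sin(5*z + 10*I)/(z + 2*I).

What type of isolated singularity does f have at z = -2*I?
Let u = z + 2*I. The argument of sin is 5*z + 10*I = 5u, so
  f = sin(5u)/u = ((5u) - (5u)^3/6 + ...)/u = 5 - (125/6)*u^2 + ...
The Laurent expansion about u = 0 has no negative powers; equivalently lim_{z→-2*I} f(z) = 5 exists and is finite.
So the singularity is removable.

Final answer: removable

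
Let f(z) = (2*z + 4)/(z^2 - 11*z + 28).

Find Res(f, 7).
Write f(z) = P(z)/Q(z) with P(z) = 2*z + 4 and Q(z) = z^2 - 11*z + 28.
The denominator factors as Q(z) = (z - 7)*(z - 4), so z = 7 is a simple zero of Q and P is analytic there; z = 7 is therefore a simple pole and
  Res(f, z₀) = P(z₀)/Q'(z₀).

Q'(z) = 2*z - 11, so Q'(7) = 3.
P(7) = 18.

Res(f, 7) = (18)/(3) = 6

Final answer: 6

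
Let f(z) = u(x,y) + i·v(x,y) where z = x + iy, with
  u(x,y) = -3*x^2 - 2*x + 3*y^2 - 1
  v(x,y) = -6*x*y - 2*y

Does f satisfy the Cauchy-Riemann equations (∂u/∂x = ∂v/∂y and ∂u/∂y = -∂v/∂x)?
∂u/∂x = -6*x - 2
∂v/∂y = -6*x - 2
∂u/∂y = 6*y
∂v/∂x = -6*y
∂u/∂x = ∂v/∂y and ∂u/∂y = -∂v/∂x hold identically; f is analytic.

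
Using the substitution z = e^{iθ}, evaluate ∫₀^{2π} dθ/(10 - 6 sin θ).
pi/4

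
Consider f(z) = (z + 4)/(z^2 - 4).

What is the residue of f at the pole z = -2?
Write f(z) = P(z)/Q(z) with P(z) = z + 4 and Q(z) = z^2 - 4.
The denominator factors as Q(z) = (z - 2)*(z + 2), so z = -2 is a simple zero of Q and P is analytic there; z = -2 is therefore a simple pole and
  Res(f, z₀) = P(z₀)/Q'(z₀).

Q'(z) = 2*z, so Q'(-2) = -4.
P(-2) = 2.

Res(f, -2) = (2)/(-4) = -1/2

Final answer: -1/2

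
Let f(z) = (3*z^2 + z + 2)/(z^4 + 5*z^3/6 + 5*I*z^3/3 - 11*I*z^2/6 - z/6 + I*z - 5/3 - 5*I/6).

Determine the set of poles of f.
{-3/2 - 2*I, -1/3 - 2*I/3, I, 1}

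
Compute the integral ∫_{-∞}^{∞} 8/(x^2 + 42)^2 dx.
sqrt(42)*pi/441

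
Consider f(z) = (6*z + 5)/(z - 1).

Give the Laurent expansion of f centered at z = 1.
11/(z - 1) + 6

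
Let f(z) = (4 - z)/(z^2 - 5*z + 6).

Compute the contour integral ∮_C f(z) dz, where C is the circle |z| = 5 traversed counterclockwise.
By the residue theorem, ∮_C f(z) dz = 2πi · (sum of the residues of f at the poles inside |z| = 5).

The denominator factors as (z - 2)*(z - 3), so the singularities of f are simple poles at z = 2, z = 3.
  |2|² = 4 < 25 = 5², so this pole is inside the contour.
  |3|² = 9 < 25 = 5², so this pole is inside the contour.

With P(z) = 4 - z and Q(z) = z^2 - 5*z + 6, each pole is simple, so Res(f, z₀) = P(z₀)/Q'(z₀) with Q'(z) = 2*z - 5.
  Res(f, 2) = P(2)/Q'(2) = (2)/(-1) = -2
  Res(f, 3) = P(3)/Q'(3) = (1)/(1) = 1

Sum of residues inside C: -1
∮_C f(z) dz = 2πi · (-1) = -2*I*pi

Final answer: -2*I*pi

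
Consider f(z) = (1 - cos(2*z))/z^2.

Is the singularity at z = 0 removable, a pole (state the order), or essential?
removable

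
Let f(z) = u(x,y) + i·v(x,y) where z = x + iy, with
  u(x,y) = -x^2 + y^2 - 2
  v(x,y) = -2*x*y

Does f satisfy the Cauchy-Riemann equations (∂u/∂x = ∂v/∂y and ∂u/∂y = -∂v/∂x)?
∂u/∂x = -2*x
∂v/∂y = -2*x
∂u/∂y = 2*y
∂v/∂x = -2*y
∂u/∂x = ∂v/∂y and ∂u/∂y = -∂v/∂x hold identically; f is analytic.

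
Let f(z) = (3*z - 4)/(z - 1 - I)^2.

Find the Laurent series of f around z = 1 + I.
Put w = z - (1 + I), i.e. z = w + 1 + I. The denominator is w^2, so it suffices to rewrite the numerator in powers of w.

P(z) = 3*z - 4
P(w + 1 + I) = -1 + 3*I + 3*w

Dividing each term by w^2:
  f = (-1 + 3*I)/w^2 + 3/w

Substituting back w = z - 1 - I:
  f(z) = (-1 + 3*I)/(z - 1 - I)^2 + 3/(z - 1 - I)

The series is finite because the numerator is a polynomial; the negative powers form the principal part, and the coefficient of 1/(z - 1 - I) gives Res(f, 1 + I) = 3.

Final answer: (-1 + 3*I)/(z - 1 - I)^2 + 3/(z - 1 - I)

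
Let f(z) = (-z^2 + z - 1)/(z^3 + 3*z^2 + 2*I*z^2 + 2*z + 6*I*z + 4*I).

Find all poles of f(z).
The singularities of f are the zeros of the denominator. Factoring,
  z^3 + 3*z^2 + 2*I*z^2 + 2*z + 6*I*z + 4*I = (z + 1)*(z + 2*I)*(z + 2)
so the candidates are z = -1, z = -2*I, z = -2.

Check the numerator P(z) = -z^2 + z - 1 at each one:
  P(-1) = -3 ≠ 0, so z = -1 is a (simple) pole.
  P(-2*I) = 3 - 2*I ≠ 0, so z = -2*I is a (simple) pole.
  P(-2) = -7 ≠ 0, so z = -2 is a (simple) pole.

Poles of f: {-2, -1, -2*I}

Final answer: {-2, -1, -2*I}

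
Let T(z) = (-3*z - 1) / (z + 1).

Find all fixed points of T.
{-2 - sqrt(3), -2 + sqrt(3)}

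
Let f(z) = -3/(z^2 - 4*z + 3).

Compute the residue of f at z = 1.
Write f(z) = P(z)/Q(z) with P(z) = -3 and Q(z) = z^2 - 4*z + 3.
The denominator factors as Q(z) = (z - 3)*(z - 1), so z = 1 is a simple zero of Q and P is analytic there; z = 1 is therefore a simple pole and
  Res(f, z₀) = P(z₀)/Q'(z₀).

Q'(z) = 2*z - 4, so Q'(1) = -2.
P(1) = -3.

Res(f, 1) = (-3)/(-2) = 3/2

Final answer: 3/2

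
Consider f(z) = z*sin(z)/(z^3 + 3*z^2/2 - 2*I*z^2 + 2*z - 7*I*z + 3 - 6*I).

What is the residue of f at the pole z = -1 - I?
Write f(z) = P(z)/Q(z) with P(z) = z*sin(z) and Q(z) = z^3 + 3*z^2/2 - 2*I*z^2 + 2*z - 7*I*z + 3 - 6*I.
The denominator factors as Q(z) = (z - 1 - 3*I)*(z + 1 + I)*(z + 3/2), so z = -1 - I is a simple zero of Q and P is analytic there; z = -1 - I is therefore a simple pole and
  Res(f, z₀) = P(z₀)/Q'(z₀).

Q'(z) = 3*z^2 + 3*z - 4*I*z + 2 - 7*I, so Q'(-1 - I) = -5.
P(-1 - I) = (1 + I)*sin(1 + I).

Res(f, -1 - I) = ((1 + I)*sin(1 + I))/(-5) = (-1/5 - I/5)*sin(1 + I)

Final answer: (-1/5 - I/5)*sin(1 + I)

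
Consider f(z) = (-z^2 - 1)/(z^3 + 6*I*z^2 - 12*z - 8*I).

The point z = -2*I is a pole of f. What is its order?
Factor the denominator:
  z^3 + 6*I*z^2 - 12*z - 8*I = (z + 2*I)^3

The numerator P(z) = -z^2 - 1 has P(-2*I) = 3 ≠ 0, so no factor of (z + 2*I) cancels.
Near z = -2*I we can therefore write f(z) = g(z)/(z + 2*I)^3 with g analytic at -2*I and g(-2*I) ≠ 0 (g is just the numerator).

Hence z = -2*I is a pole of order 3.

Final answer: 3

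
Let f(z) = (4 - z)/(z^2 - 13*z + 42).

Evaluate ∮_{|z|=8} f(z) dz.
By the residue theorem, ∮_C f(z) dz = 2πi · (sum of the residues of f at the poles inside |z| = 8).

The denominator factors as (z - 7)*(z - 6), so the singularities of f are simple poles at z = 7, z = 6.
  |7|² = 49 < 64 = 8², so this pole is inside the contour.
  |6|² = 36 < 64 = 8², so this pole is inside the contour.

With P(z) = 4 - z and Q(z) = z^2 - 13*z + 42, each pole is simple, so Res(f, z₀) = P(z₀)/Q'(z₀) with Q'(z) = 2*z - 13.
  Res(f, 7) = P(7)/Q'(7) = (-3)/(1) = -3
  Res(f, 6) = P(6)/Q'(6) = (-2)/(-1) = 2

Sum of residues inside C: -1
∮_C f(z) dz = 2πi · (-1) = -2*I*pi

Final answer: -2*I*pi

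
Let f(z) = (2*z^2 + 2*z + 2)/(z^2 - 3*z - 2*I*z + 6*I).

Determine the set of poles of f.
The singularities of f are the zeros of the denominator. Factoring,
  z^2 - 3*z - 2*I*z + 6*I = (z - 3)*(z - 2*I)
so the candidates are z = 3, z = 2*I.

Check the numerator P(z) = 2*z^2 + 2*z + 2 at each one:
  P(3) = 26 ≠ 0, so z = 3 is a (simple) pole.
  P(2*I) = -6 + 4*I ≠ 0, so z = 2*I is a (simple) pole.

Poles of f: {2*I, 3}

Final answer: {2*I, 3}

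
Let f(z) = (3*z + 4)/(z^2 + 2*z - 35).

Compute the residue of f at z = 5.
Write f(z) = P(z)/Q(z) with P(z) = 3*z + 4 and Q(z) = z^2 + 2*z - 35.
The denominator factors as Q(z) = (z - 5)*(z + 7), so z = 5 is a simple zero of Q and P is analytic there; z = 5 is therefore a simple pole and
  Res(f, z₀) = P(z₀)/Q'(z₀).

Q'(z) = 2*z + 2, so Q'(5) = 12.
P(5) = 19.

Res(f, 5) = (19)/(12) = 19/12

Final answer: 19/12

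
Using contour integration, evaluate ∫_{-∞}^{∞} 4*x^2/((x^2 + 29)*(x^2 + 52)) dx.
4*pi*(-sqrt(29) + 2*sqrt(13))/23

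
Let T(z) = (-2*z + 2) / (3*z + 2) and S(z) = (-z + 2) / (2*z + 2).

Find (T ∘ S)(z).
(T ∘ S)(z) = T(S(z)) = ((-2)*S(z) + (2))/((3)*S(z) + (2)). Multiply numerator and denominator by 2*z + 2:
  numerator:   (-2)*(-z + 2) + (2)*(2*z + 2) = 6*z
  denominator: (3)*(-z + 2) + (2)*(2*z + 2) = z + 10
(T ∘ S)(z) = 6*z/(z + 10)

Final answer: 6*z/(z + 10)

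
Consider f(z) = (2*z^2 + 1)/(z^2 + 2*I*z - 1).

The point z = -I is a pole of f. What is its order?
Factor the denominator:
  z^2 + 2*I*z - 1 = (z + I)^2

The numerator P(z) = 2*z^2 + 1 has P(-I) = -1 ≠ 0, so no factor of (z + I) cancels.
Near z = -I we can therefore write f(z) = g(z)/(z + I)^2 with g analytic at -I and g(-I) ≠ 0 (g is just the numerator).

Hence z = -I is a pole of order 2.

Final answer: 2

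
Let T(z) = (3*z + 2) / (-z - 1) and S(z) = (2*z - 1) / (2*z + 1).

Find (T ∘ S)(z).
(T ∘ S)(z) = T(S(z)) = ((3)*S(z) + (2))/((-1)*S(z) + (-1)). Multiply numerator and denominator by 2*z + 1:
  numerator:   (3)*(2*z - 1) + (2)*(2*z + 1) = 10*z - 1
  denominator: (-1)*(2*z - 1) + (-1)*(2*z + 1) = -4*z
(T ∘ S)(z) = (10*z - 1)/(-4*z) = (-10*z + 1)/(4*z)

Final answer: (-10*z + 1)/(4*z)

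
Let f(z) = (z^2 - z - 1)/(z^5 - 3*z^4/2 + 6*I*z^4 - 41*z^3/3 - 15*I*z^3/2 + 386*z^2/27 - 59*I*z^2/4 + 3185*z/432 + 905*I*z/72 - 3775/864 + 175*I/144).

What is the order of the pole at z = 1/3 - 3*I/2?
Factor the denominator:
  z^5 - 3*z^4/2 + 6*I*z^4 - 41*z^3/3 - 15*I*z^3/2 + 386*z^2/27 - 59*I*z^2/4 + 3185*z/432 + 905*I*z/72 - 3775/864 + 175*I/144 = (z - 1/3 + 3*I/2)^3*(z - 1 + I/2)*(z + 1/2 + I)

The numerator P(z) = z^2 - z - 1 has P(1/3 - 3*I/2) = -125/36 + I/2 ≠ 0, so no factor of (z - 1/3 + 3*I/2) cancels.
Near z = 1/3 - 3*I/2 we can therefore write f(z) = g(z)/(z - 1/3 + 3*I/2)^3 with g analytic at 1/3 - 3*I/2 and g(1/3 - 3*I/2) ≠ 0 (g is the numerator divided by the remaining denominator factors).

Hence z = 1/3 - 3*I/2 is a pole of order 3.

Final answer: 3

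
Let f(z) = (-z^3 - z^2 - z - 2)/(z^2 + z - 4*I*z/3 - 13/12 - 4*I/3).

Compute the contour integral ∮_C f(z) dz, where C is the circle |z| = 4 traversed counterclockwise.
By the residue theorem, ∮_C f(z) dz = 2πi · (sum of the residues of f at the poles inside |z| = 4).

The denominator factors as (z + 3/2 - I/3)*(z - 1/2 - I), so the singularities of f are simple poles at z = -3/2 + I/3, z = 1/2 + I.
  |-3/2 + I/3|² = 85/36 < 16 = 4², so this pole is inside the contour.
  |1/2 + I|² = 5/4 < 16 = 4², so this pole is inside the contour.

With P(z) = -z^3 - z^2 - z - 2 and Q(z) = z^2 + z - 4*I*z/3 - 13/12 - 4*I/3, each pole is simple, so Res(f, z₀) = P(z₀)/Q'(z₀) with Q'(z) = 2*z + 1 - 4*I/3.
  Res(f, -3/2 + I/3) = P(-3/2 + I/3)/Q'(-3/2 + I/3) = (17/72 - 167*I/108)/(-2 - 2*I/3) = 181/1440 + 117*I/160
  Res(f, 1/2 + I) = P(1/2 + I)/Q'(1/2 + I) = (-3/8 - 7*I/4)/(2 + 2*I/3) = -69/160 - 117*I/160

Sum of residues inside C: -11/36
∮_C f(z) dz = 2πi · (-11/36) = -11*I*pi/18

Final answer: -11*I*pi/18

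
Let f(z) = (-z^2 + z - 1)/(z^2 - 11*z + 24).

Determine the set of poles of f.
The singularities of f are the zeros of the denominator. Factoring,
  z^2 - 11*z + 24 = (z - 3)*(z - 8)
so the candidates are z = 3, z = 8.

Check the numerator P(z) = -z^2 + z - 1 at each one:
  P(3) = -7 ≠ 0, so z = 3 is a (simple) pole.
  P(8) = -57 ≠ 0, so z = 8 is a (simple) pole.

Poles of f: {3, 8}

Final answer: {3, 8}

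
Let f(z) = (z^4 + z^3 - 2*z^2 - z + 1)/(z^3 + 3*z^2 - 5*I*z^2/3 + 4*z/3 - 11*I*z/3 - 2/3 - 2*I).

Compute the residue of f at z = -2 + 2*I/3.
-118/333 - 347*I/111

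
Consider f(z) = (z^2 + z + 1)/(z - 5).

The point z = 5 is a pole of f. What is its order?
Factor the denominator:
  z - 5 = (z - 5)

The numerator P(z) = z^2 + z + 1 has P(5) = 31 ≠ 0, so no factor of (z - 5) cancels.
Near z = 5 we can therefore write f(z) = g(z)/(z - 5) with g analytic at 5 and g(5) ≠ 0 (g is just the numerator).

Hence z = 5 is a pole of order 1.

Final answer: 1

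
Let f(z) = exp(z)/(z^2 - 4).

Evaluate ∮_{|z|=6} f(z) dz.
-I*pi*exp(-2)/2 + I*pi*exp(2)/2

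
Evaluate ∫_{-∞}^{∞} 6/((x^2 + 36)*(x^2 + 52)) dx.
pi*(13 - 3*sqrt(13))/208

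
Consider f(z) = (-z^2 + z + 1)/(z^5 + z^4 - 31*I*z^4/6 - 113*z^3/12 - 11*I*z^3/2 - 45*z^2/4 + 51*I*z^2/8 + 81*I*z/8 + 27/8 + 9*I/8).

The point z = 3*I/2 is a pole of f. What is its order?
3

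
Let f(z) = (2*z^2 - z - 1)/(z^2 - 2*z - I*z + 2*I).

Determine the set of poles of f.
The singularities of f are the zeros of the denominator. Factoring,
  z^2 - 2*z - I*z + 2*I = (z - I)*(z - 2)
so the candidates are z = I, z = 2.

Check the numerator P(z) = 2*z^2 - z - 1 at each one:
  P(I) = -3 - I ≠ 0, so z = I is a (simple) pole.
  P(2) = 5 ≠ 0, so z = 2 is a (simple) pole.

Poles of f: {I, 2}

Final answer: {I, 2}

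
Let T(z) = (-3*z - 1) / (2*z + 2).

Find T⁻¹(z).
(-2*z - 1)/(2*z + 3)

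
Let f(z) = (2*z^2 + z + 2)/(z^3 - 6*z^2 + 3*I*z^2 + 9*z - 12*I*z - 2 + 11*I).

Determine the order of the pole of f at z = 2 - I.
Factor the denominator:
  z^3 - 6*z^2 + 3*I*z^2 + 9*z - 12*I*z - 2 + 11*I = (z - 2 + I)^3

The numerator P(z) = 2*z^2 + z + 2 has P(2 - I) = 10 - 9*I ≠ 0, so no factor of (z - 2 + I) cancels.
Near z = 2 - I we can therefore write f(z) = g(z)/(z - 2 + I)^3 with g analytic at 2 - I and g(2 - I) ≠ 0 (g is just the numerator).

Hence z = 2 - I is a pole of order 3.

Final answer: 3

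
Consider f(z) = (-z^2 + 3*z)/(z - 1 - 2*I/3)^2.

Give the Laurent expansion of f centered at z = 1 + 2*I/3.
(22/9 + 2*I/3)/(z - 1 - 2*I/3)^2 + (1 - 4*I/3)/(z - 1 - 2*I/3) - 1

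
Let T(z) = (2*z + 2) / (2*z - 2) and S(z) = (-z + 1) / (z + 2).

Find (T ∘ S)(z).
(T ∘ S)(z) = T(S(z)) = ((2)*S(z) + (2))/((2)*S(z) + (-2)). Multiply numerator and denominator by z + 2:
  numerator:   (2)*(-z + 1) + (2)*(z + 2) = 6
  denominator: (2)*(-z + 1) + (-2)*(z + 2) = -4*z - 2
(T ∘ S)(z) = 6/(-4*z - 2) = -3/(2*z + 1)

Final answer: -3/(2*z + 1)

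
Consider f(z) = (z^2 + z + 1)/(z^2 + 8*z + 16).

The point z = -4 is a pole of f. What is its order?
Factor the denominator:
  z^2 + 8*z + 16 = (z + 4)^2

The numerator P(z) = z^2 + z + 1 has P(-4) = 13 ≠ 0, so no factor of (z + 4) cancels.
Near z = -4 we can therefore write f(z) = g(z)/(z + 4)^2 with g analytic at -4 and g(-4) ≠ 0 (g is just the numerator).

Hence z = -4 is a pole of order 2.

Final answer: 2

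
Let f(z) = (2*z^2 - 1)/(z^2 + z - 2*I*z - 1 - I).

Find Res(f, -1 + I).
1 + 4*I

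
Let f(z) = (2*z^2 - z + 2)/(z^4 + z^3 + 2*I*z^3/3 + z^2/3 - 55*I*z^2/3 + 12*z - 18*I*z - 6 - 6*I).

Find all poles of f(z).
The singularities of f are the zeros of the denominator. Factoring,
  z^4 + z^3 + 2*I*z^3/3 + z^2/3 - 55*I*z^2/3 + 12*z - 18*I*z - 6 - 6*I = (z - 3 - 3*I)*(z - I/3)*(z + 1 + I)*(z + 3 + 3*I)
so the candidates are z = 3 + 3*I, z = I/3, z = -1 - I, z = -3 - 3*I.

Check the numerator P(z) = 2*z^2 - z + 2 at each one:
  P(3 + 3*I) = -1 + 33*I ≠ 0, so z = 3 + 3*I is a (simple) pole.
  P(I/3) = 16/9 - I/3 ≠ 0, so z = I/3 is a (simple) pole.
  P(-1 - I) = 3 + 5*I ≠ 0, so z = -1 - I is a (simple) pole.
  P(-3 - 3*I) = 5 + 39*I ≠ 0, so z = -3 - 3*I is a (simple) pole.

Poles of f: {-3 - 3*I, -1 - I, I/3, 3 + 3*I}

Final answer: {-3 - 3*I, -1 - I, I/3, 3 + 3*I}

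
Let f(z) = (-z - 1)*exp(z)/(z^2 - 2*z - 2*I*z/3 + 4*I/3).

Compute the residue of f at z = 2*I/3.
Write f(z) = P(z)/Q(z) with P(z) = (-z - 1)*exp(z) and Q(z) = z^2 - 2*z - 2*I*z/3 + 4*I/3.
The denominator factors as Q(z) = (z - 2)*(z - 2*I/3), so z = 2*I/3 is a simple zero of Q and P is analytic there; z = 2*I/3 is therefore a simple pole and
  Res(f, z₀) = P(z₀)/Q'(z₀).

Q'(z) = 2*z - 2 - 2*I/3, so Q'(2*I/3) = -2 + 2*I/3.
P(2*I/3) = (-1 - 2*I/3)*exp(2*I/3).

Res(f, 2*I/3) = ((-1 - 2*I/3)*exp(2*I/3))/(-2 + 2*I/3) = (7/20 + 9*I/20)*exp(2*I/3)

Final answer: (7/20 + 9*I/20)*exp(2*I/3)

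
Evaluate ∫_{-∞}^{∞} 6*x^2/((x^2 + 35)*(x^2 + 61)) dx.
Let f(z) = 6*z^2/((z^2 + 35)*(z^2 + 61)). The denominator has no real zeros and deg Q - deg P = 2 ≥ 2, so the integral of f over the upper semicircle |z| = R tends to 0 as R → ∞. Closing the contour in the upper half-plane,
  ∫_{-∞}^{∞} f(x) dx = 2πi · Σ Res(f, z_k)  over the poles with Im z_k > 0.

Zeros of the denominator: z^2 + 35 = 0 gives z = ±sqrt(35)*I; z^2 + 61 = 0 gives z = ±sqrt(61)*I.
Upper half-plane: z = sqrt(35)*I, z = sqrt(61)*I (simple).

Each pole is a simple zero of Q(z) = z^4 + 96*z^2 + 2135, so Res(f, z₀) = P(z₀)/Q'(z₀) with P(z) = 6*z^2, Q'(z) = 4*z^3 + 192*z:
  Res(f, sqrt(35)*I) = (-210)/(52*sqrt(35)*I) = 3*sqrt(35)*I/26
  Res(f, sqrt(61)*I) = (-366)/(-52*sqrt(61)*I) = -3*sqrt(61)*I/26

Sum of residues: 3*I*(-sqrt(61) + sqrt(35))/26
∫_{-∞}^{∞} f(x) dx = 2πi · (3*I*(-sqrt(61) + sqrt(35))/26) = 3*pi*(-sqrt(35) + sqrt(61))/13

Final answer: 3*pi*(-sqrt(35) + sqrt(61))/13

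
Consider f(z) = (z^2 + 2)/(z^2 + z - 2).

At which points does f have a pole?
{-2, 1}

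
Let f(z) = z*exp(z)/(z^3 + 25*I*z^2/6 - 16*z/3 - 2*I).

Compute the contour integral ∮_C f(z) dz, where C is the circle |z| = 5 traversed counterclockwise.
36*pi*exp(-3*I/2)/5 - 6*pi*exp(-2*I/3)/5 - 6*pi*exp(-2*I)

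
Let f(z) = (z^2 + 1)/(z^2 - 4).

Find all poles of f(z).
The singularities of f are the zeros of the denominator. Factoring,
  z^2 - 4 = (z - 2)*(z + 2)
so the candidates are z = 2, z = -2.

Check the numerator P(z) = z^2 + 1 at each one:
  P(2) = 5 ≠ 0, so z = 2 is a (simple) pole.
  P(-2) = 5 ≠ 0, so z = -2 is a (simple) pole.

Poles of f: {-2, 2}

Final answer: {-2, 2}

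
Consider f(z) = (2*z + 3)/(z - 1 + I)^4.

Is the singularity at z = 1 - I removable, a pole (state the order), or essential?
Write f(z) = g(z)/(z - 1 + I)^4 with g(z) = 2*z + 3.
g is entire and g(1 - I) = 5 - 2*I ≠ 0, so no factor of (z - 1 + I) cancels: the Laurent expansion of f about z = 1 - I starts at the power -4, i.e. lim_{z→z₀} (z - z₀)^4 f(z) = 5 - 2*I is finite and nonzero.
So z = 1 - I is a pole of order 4.

Final answer: pole of order 4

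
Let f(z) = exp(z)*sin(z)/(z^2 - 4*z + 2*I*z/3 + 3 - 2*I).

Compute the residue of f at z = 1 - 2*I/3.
Write f(z) = P(z)/Q(z) with P(z) = exp(z)*sin(z) and Q(z) = z^2 - 4*z + 2*I*z/3 + 3 - 2*I.
The denominator factors as Q(z) = (z - 1 + 2*I/3)*(z - 3), so z = 1 - 2*I/3 is a simple zero of Q and P is analytic there; z = 1 - 2*I/3 is therefore a simple pole and
  Res(f, z₀) = P(z₀)/Q'(z₀).

Q'(z) = 2*z - 4 + 2*I/3, so Q'(1 - 2*I/3) = -2 - 2*I/3.
P(1 - 2*I/3) = exp(1 - 2*I/3)*sin(1 - 2*I/3).

Res(f, 1 - 2*I/3) = (exp(1 - 2*I/3)*sin(1 - 2*I/3))/(-2 - 2*I/3) = (-9/20 + 3*I/20)*exp(1 - 2*I/3)*sin(1 - 2*I/3)

Final answer: (-9/20 + 3*I/20)*exp(1 - 2*I/3)*sin(1 - 2*I/3)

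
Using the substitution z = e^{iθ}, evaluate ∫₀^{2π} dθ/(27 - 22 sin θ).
2*sqrt(5)*pi/35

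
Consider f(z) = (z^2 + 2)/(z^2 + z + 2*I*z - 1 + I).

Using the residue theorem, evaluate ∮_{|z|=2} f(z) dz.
By the residue theorem, ∮_C f(z) dz = 2πi · (sum of the residues of f at the poles inside |z| = 2).

The denominator factors as (z + 1 + I)*(z + I), so the singularities of f are simple poles at z = -1 - I, z = -I.
  |-1 - I|² = 2 < 4 = 2², so this pole is inside the contour.
  |-I|² = 1 < 4 = 2², so this pole is inside the contour.

With P(z) = z^2 + 2 and Q(z) = z^2 + z + 2*I*z - 1 + I, each pole is simple, so Res(f, z₀) = P(z₀)/Q'(z₀) with Q'(z) = 2*z + 1 + 2*I.
  Res(f, -1 - I) = P(-1 - I)/Q'(-1 - I) = (2 + 2*I)/(-1) = -2 - 2*I
  Res(f, -I) = P(-I)/Q'(-I) = (1)/(1) = 1

Sum of residues inside C: -1 - 2*I
∮_C f(z) dz = 2πi · (-1 - 2*I) = pi*(4 - 2*I)

Final answer: pi*(4 - 2*I)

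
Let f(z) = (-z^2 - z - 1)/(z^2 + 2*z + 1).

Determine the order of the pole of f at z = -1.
Factor the denominator:
  z^2 + 2*z + 1 = (z + 1)^2

The numerator P(z) = -z^2 - z - 1 has P(-1) = -1 ≠ 0, so no factor of (z + 1) cancels.
Near z = -1 we can therefore write f(z) = g(z)/(z + 1)^2 with g analytic at -1 and g(-1) ≠ 0 (g is just the numerator).

Hence z = -1 is a pole of order 2.

Final answer: 2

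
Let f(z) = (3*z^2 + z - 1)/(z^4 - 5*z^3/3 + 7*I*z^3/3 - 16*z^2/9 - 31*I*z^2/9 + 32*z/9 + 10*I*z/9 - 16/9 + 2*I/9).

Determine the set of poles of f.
The singularities of f are the zeros of the denominator. Factoring,
  z^4 - 5*z^3/3 + 7*I*z^3/3 - 16*z^2/9 - 31*I*z^2/9 + 32*z/9 + 10*I*z/9 - 16/9 + 2*I/9 = (z - 1 + 2*I/3)*(z + 1 + I)*(z - 1 + I)*(z - 2/3 - I/3)
so the candidates are z = 1 - 2*I/3, z = -1 - I, z = 1 - I, z = 2/3 + I/3.

Check the numerator P(z) = 3*z^2 + z - 1 at each one:
  P(1 - 2*I/3) = 5/3 - 14*I/3 ≠ 0, so z = 1 - 2*I/3 is a (simple) pole.
  P(-1 - I) = -2 + 5*I ≠ 0, so z = -1 - I is a (simple) pole.
  P(1 - I) = -7*I ≠ 0, so z = 1 - I is a (simple) pole.
  P(2/3 + I/3) = 2/3 + 5*I/3 ≠ 0, so z = 2/3 + I/3 is a (simple) pole.

Poles of f: {-1 - I, 2/3 + I/3, 1 - I, 1 - 2*I/3}

Final answer: {-1 - I, 2/3 + I/3, 1 - I, 1 - 2*I/3}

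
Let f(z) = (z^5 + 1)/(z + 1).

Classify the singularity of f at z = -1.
The numerator vanishes at z = -1 ((-1)^5 = -1), so it is divisible by z + 1:
  z^5 + 1 = (z + 1)*(z^4 - z^3 + z^2 - z + 1)
Hence for z ≠ -1, f(z) = z^4 - z^3 + z^2 - z + 1, a polynomial, and lim_{z→-1} f(z) = 5 is finite.
So the singularity is removable.

Final answer: removable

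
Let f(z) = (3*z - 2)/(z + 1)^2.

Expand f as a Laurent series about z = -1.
Put w = z - (-1), i.e. z = w - 1. The denominator is w^2, so it suffices to rewrite the numerator in powers of w.

P(z) = 3*z - 2
P(w - 1) = -5 + 3*w

Dividing each term by w^2:
  f = -5/w^2 + 3/w

Substituting back w = z + 1:
  f(z) = -5/(z + 1)^2 + 3/(z + 1)

The series is finite because the numerator is a polynomial; the negative powers form the principal part, and the coefficient of 1/(z + 1) gives Res(f, -1) = 3.

Final answer: -5/(z + 1)^2 + 3/(z + 1)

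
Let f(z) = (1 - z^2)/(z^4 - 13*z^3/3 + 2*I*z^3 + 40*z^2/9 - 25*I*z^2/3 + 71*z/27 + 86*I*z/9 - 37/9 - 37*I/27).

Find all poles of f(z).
The singularities of f are the zeros of the denominator. Factoring,
  z^4 - 13*z^3/3 + 2*I*z^3 + 40*z^2/9 - 25*I*z^2/3 + 71*z/27 + 86*I*z/9 - 37/9 - 37*I/27 = (z - 2 - I/3)*(z + I)*(z - 1/3 + I)*(z - 2 + I/3)
so the candidates are z = 2 + I/3, z = -I, z = 1/3 - I, z = 2 - I/3.

Check the numerator P(z) = 1 - z^2 at each one:
  P(2 + I/3) = -26/9 - 4*I/3 ≠ 0, so z = 2 + I/3 is a (simple) pole.
  P(-I) = 2 ≠ 0, so z = -I is a (simple) pole.
  P(1/3 - I) = 17/9 + 2*I/3 ≠ 0, so z = 1/3 - I is a (simple) pole.
  P(2 - I/3) = -26/9 + 4*I/3 ≠ 0, so z = 2 - I/3 is a (simple) pole.

Poles of f: {-I, 1/3 - I, 2 - I/3, 2 + I/3}

Final answer: {-I, 1/3 - I, 2 - I/3, 2 + I/3}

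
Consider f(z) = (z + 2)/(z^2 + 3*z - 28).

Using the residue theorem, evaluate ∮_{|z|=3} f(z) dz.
By the residue theorem, ∮_C f(z) dz = 2πi · (sum of the residues of f at the poles inside |z| = 3).

The denominator factors as (z + 7)*(z - 4), so the singularities of f are simple poles at z = -7, z = 4.
  |-7|² = 49 > 9 = 3², so this pole is outside the contour.
  |4|² = 16 > 9 = 3², so this pole is outside the contour.

No pole lies inside the contour, so f is analytic on and inside C and the integral is 0 (Cauchy's theorem).

Final answer: 0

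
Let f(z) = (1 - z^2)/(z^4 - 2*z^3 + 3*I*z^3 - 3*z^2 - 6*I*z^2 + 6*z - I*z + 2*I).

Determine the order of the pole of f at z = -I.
Factor the denominator:
  z^4 - 2*z^3 + 3*I*z^3 - 3*z^2 - 6*I*z^2 + 6*z - I*z + 2*I = (z + I)^3*(z - 2)

The numerator P(z) = 1 - z^2 has P(-I) = 2 ≠ 0, so no factor of (z + I) cancels.
Near z = -I we can therefore write f(z) = g(z)/(z + I)^3 with g analytic at -I and g(-I) ≠ 0 (g is the numerator divided by the remaining denominator factors).

Hence z = -I is a pole of order 3.

Final answer: 3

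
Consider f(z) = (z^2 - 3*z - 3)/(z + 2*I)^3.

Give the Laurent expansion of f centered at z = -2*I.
Put w = z - (-2*I), i.e. z = w - 2*I. The denominator is w^3, so it suffices to rewrite the numerator in powers of w.

P(z) = z^2 - 3*z - 3
P(w - 2*I) = -7 + 6*I + (-3 - 4*I)*w + w^2

Dividing each term by w^3:
  f = (-7 + 6*I)/w^3 + (-3 - 4*I)/w^2 + 1/w

Substituting back w = z + 2*I:
  f(z) = (-7 + 6*I)/(z + 2*I)^3 + (-3 - 4*I)/(z + 2*I)^2 + 1/(z + 2*I)

The series is finite because the numerator is a polynomial; the negative powers form the principal part, and the coefficient of 1/(z + 2*I) gives Res(f, -2*I) = 1.

Final answer: (-7 + 6*I)/(z + 2*I)^3 + (-3 - 4*I)/(z + 2*I)^2 + 1/(z + 2*I)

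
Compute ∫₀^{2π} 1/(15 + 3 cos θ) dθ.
Let J = ∫₀^{2π} dθ/(15 + 3 cos θ).
Put z = e^{iθ}: then cos θ = (z + 1/z)/2, dθ = dz/(iz), and z runs once counterclockwise around |z| = 1:
  J = ∮_{|z|=1} 1/(15 + 3*(z + 1/z)/2) · dz/(iz) = (2/i) ∮_{|z|=1} dz/(3*z^2 + 30*z + 3).
The roots of 3*z^2 + 30*z + 3 are z = (-15 ± sqrt(15^2 - 3^2))/3, with sqrt(216) = 6*sqrt(6); their product is 1, so only z₊ = -5 + 2*sqrt(6) lies inside the unit circle (z₋ = -5 - 2*sqrt(6) lies outside).
z₊ is a simple zero of q(z) = 3*z^2 + 30*z + 3, so Res(1/q, z₊) = 1/q'(z₊) with q'(z) = 6*z + 30; and q'(z₊) = 3*(z₊ - z₋) = 12*sqrt(6).
Therefore J = (2/i) · 2πi · 1/(12*sqrt(6)) = 2*pi/(6*sqrt(6)) = sqrt(6)*pi/18

Final answer: sqrt(6)*pi/18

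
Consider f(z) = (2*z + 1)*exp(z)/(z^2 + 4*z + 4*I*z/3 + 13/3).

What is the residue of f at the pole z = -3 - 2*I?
Write f(z) = P(z)/Q(z) with P(z) = (2*z + 1)*exp(z) and Q(z) = z^2 + 4*z + 4*I*z/3 + 13/3.
The denominator factors as Q(z) = (z + 1 - 2*I/3)*(z + 3 + 2*I), so z = -3 - 2*I is a simple zero of Q and P is analytic there; z = -3 - 2*I is therefore a simple pole and
  Res(f, z₀) = P(z₀)/Q'(z₀).

Q'(z) = 2*z + 4 + 4*I/3, so Q'(-3 - 2*I) = -2 - 8*I/3.
P(-3 - 2*I) = (-5 - 4*I)*exp(-3 - 2*I).

Res(f, -3 - 2*I) = ((-5 - 4*I)*exp(-3 - 2*I))/(-2 - 8*I/3) = (93/50 - 12*I/25)*exp(-3 - 2*I)

Final answer: (93/50 - 12*I/25)*exp(-3 - 2*I)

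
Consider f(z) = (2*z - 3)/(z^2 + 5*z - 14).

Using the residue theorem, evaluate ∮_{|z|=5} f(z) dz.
By the residue theorem, ∮_C f(z) dz = 2πi · (sum of the residues of f at the poles inside |z| = 5).

The denominator factors as (z - 2)*(z + 7), so the singularities of f are simple poles at z = 2, z = -7.
  |2|² = 4 < 25 = 5², so this pole is inside the contour.
  |-7|² = 49 > 25 = 5², so this pole is outside the contour.

With P(z) = 2*z - 3 and Q(z) = z^2 + 5*z - 14, each pole is simple, so Res(f, z₀) = P(z₀)/Q'(z₀) with Q'(z) = 2*z + 5.
  Res(f, 2) = P(2)/Q'(2) = (1)/(9) = 1/9

∮_C f(z) dz = 2πi · (1/9) = 2*I*pi/9

Final answer: 2*I*pi/9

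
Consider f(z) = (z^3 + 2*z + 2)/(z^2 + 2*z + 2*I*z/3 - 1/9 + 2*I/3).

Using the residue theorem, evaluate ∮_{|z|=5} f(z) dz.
By the residue theorem, ∮_C f(z) dz = 2πi · (sum of the residues of f at the poles inside |z| = 5).

The denominator factors as (z + I/3)*(z + 2 + I/3), so the singularities of f are simple poles at z = -I/3, z = -2 - I/3.
  |-I/3|² = 1/9 < 25 = 5², so this pole is inside the contour.
  |-2 - I/3|² = 37/9 < 25 = 5², so this pole is inside the contour.

With P(z) = z^3 + 2*z + 2 and Q(z) = z^2 + 2*z + 2*I*z/3 - 1/9 + 2*I/3, each pole is simple, so Res(f, z₀) = P(z₀)/Q'(z₀) with Q'(z) = 2*z + 2 + 2*I/3.
  Res(f, -I/3) = P(-I/3)/Q'(-I/3) = (2 - 17*I/27)/(2) = 1 - 17*I/54
  Res(f, -2 - I/3) = P(-2 - I/3)/Q'(-2 - I/3) = (-28/3 - 125*I/27)/(-2) = 14/3 + 125*I/54

Sum of residues inside C: 17/3 + 2*I
∮_C f(z) dz = 2πi · (17/3 + 2*I) = pi*(-4 + 34*I/3)

Final answer: pi*(-4 + 34*I/3)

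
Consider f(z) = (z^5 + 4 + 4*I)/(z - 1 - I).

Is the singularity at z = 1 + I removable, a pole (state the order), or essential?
The numerator vanishes at z = 1 + I ((1 + I)^5 = -4 - 4*I), so it is divisible by z - 1 - I:
  z^5 + 4 + 4*I = (z - 1 - I)*(z^4 + z^3 + I*z^3 + 2*I*z^2 - 2*z + 2*I*z - 4)
Hence for z ≠ 1 + I, f(z) = z^4 + z^3 + I*z^3 + 2*I*z^2 - 2*z + 2*I*z - 4, a polynomial, and lim_{z→1 + I} f(z) = -20 is finite.
So the singularity is removable.

Final answer: removable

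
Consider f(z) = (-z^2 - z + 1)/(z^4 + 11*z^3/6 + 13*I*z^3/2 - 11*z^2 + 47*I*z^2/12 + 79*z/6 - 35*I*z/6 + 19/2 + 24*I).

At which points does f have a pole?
{-3/2 - 3*I, -1 - 3*I/2, -1/3 - 3*I, 1 + I}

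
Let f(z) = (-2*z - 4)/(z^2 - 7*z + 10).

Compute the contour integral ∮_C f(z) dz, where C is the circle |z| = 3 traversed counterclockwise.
By the residue theorem, ∮_C f(z) dz = 2πi · (sum of the residues of f at the poles inside |z| = 3).

The denominator factors as (z - 5)*(z - 2), so the singularities of f are simple poles at z = 5, z = 2.
  |5|² = 25 > 9 = 3², so this pole is outside the contour.
  |2|² = 4 < 9 = 3², so this pole is inside the contour.

With P(z) = -2*z - 4 and Q(z) = z^2 - 7*z + 10, each pole is simple, so Res(f, z₀) = P(z₀)/Q'(z₀) with Q'(z) = 2*z - 7.
  Res(f, 2) = P(2)/Q'(2) = (-8)/(-3) = 8/3

∮_C f(z) dz = 2πi · (8/3) = 16*I*pi/3

Final answer: 16*I*pi/3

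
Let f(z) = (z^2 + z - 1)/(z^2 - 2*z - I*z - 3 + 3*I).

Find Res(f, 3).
Write f(z) = P(z)/Q(z) with P(z) = z^2 + z - 1 and Q(z) = z^2 - 2*z - I*z - 3 + 3*I.
The denominator factors as Q(z) = (z - 3)*(z + 1 - I), so z = 3 is a simple zero of Q and P is analytic there; z = 3 is therefore a simple pole and
  Res(f, z₀) = P(z₀)/Q'(z₀).

Q'(z) = 2*z - 2 - I, so Q'(3) = 4 - I.
P(3) = 11.

Res(f, 3) = (11)/(4 - I) = 44/17 + 11*I/17

Final answer: 44/17 + 11*I/17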